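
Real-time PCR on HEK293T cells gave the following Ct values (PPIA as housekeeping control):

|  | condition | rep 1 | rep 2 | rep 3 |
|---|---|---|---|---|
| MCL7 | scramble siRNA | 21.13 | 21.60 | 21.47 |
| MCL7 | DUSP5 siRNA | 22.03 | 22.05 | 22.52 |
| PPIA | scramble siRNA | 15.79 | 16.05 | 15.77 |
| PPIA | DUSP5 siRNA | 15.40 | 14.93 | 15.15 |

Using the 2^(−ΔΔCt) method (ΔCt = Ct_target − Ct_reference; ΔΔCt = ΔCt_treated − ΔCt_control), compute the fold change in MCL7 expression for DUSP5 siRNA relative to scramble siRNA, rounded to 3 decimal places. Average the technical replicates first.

0.351

Mean Ct: MCL7 scramble siRNA 21.400; MCL7 DUSP5 siRNA 22.200; PPIA scramble siRNA 15.870; PPIA DUSP5 siRNA 15.160
ΔCt(scramble siRNA) = 21.400 − 15.870 = 5.530
ΔCt(DUSP5 siRNA) = 22.200 − 15.160 = 7.040
ΔΔCt = 7.040 − 5.530 = 1.510
Fold change = 2^(−1.510) = 0.3511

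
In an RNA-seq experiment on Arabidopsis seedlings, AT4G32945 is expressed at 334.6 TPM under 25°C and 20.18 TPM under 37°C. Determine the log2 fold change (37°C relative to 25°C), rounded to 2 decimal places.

-4.05

Fold change = 20.18 / 334.6 = 0.0603
log2(0.0603) = -4.051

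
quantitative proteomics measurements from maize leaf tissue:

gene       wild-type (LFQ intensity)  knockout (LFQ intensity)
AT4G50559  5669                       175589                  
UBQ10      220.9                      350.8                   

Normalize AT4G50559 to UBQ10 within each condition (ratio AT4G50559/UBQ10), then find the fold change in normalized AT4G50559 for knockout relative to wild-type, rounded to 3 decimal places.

AT4G50559/UBQ10 (wild-type) = 5669 / 220.9 = 25.663
AT4G50559/UBQ10 (knockout) = 175589 / 350.8 = 500.54
Fold change = 500.54 / 25.663 = 19.5041

19.504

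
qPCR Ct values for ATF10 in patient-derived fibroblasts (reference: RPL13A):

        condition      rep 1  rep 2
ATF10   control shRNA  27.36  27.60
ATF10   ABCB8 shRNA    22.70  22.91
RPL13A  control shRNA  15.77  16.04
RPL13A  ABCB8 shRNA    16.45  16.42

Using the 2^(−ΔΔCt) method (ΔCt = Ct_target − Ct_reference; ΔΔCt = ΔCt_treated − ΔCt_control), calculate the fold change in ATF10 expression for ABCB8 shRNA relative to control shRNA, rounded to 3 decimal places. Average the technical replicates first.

Mean Ct: ATF10 control shRNA 27.480; ATF10 ABCB8 shRNA 22.805; RPL13A control shRNA 15.905; RPL13A ABCB8 shRNA 16.435
ΔCt(control shRNA) = 27.480 − 15.905 = 11.575
ΔCt(ABCB8 shRNA) = 22.805 − 16.435 = 6.370
ΔΔCt = 6.370 − 11.575 = -5.205
Fold change = 2^(−(-5.205)) = 2^5.205 = 36.8860

36.886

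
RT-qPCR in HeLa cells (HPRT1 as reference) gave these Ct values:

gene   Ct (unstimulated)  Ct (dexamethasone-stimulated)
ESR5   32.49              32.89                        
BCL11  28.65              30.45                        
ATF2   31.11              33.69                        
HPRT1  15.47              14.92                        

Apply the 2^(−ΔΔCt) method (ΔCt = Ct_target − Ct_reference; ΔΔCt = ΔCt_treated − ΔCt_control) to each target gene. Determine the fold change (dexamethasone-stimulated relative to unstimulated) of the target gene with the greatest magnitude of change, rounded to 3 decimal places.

0.114

ESR5: ΔΔCt = (32.89−14.92) − (32.49−15.47) = 17.97 − 17.02 = 0.95; fold change = 2^-0.95 = 0.518
BCL11: ΔΔCt = (30.45−14.92) − (28.65−15.47) = 15.53 − 13.18 = 2.35; fold change = 2^-2.35 = 0.196
ATF2: ΔΔCt = (33.69−14.92) − (31.11−15.47) = 18.77 − 15.64 = 3.13; fold change = 2^-3.13 = 0.114
ATF2 has the largest |ΔΔCt| = 3.13.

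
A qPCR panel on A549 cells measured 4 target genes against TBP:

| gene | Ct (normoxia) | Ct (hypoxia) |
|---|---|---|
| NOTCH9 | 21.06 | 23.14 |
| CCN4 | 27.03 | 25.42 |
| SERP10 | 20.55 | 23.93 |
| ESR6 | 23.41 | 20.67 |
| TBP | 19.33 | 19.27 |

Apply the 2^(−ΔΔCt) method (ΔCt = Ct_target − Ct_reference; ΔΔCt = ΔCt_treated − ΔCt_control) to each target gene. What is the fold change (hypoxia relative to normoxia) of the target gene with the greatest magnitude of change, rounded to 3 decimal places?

NOTCH9: ΔΔCt = (23.14−19.27) − (21.06−19.33) = 3.87 − 1.73 = 2.14; fold change = 2^-2.14 = 0.227
CCN4: ΔΔCt = (25.42−19.27) − (27.03−19.33) = 6.15 − 7.70 = -1.55; fold change = 2^1.55 = 2.928
SERP10: ΔΔCt = (23.93−19.27) − (20.55−19.33) = 4.66 − 1.22 = 3.44; fold change = 2^-3.44 = 0.092
ESR6: ΔΔCt = (20.67−19.27) − (23.41−19.33) = 1.40 − 4.08 = -2.68; fold change = 2^2.68 = 6.409
SERP10 has the largest |ΔΔCt| = 3.44.

0.092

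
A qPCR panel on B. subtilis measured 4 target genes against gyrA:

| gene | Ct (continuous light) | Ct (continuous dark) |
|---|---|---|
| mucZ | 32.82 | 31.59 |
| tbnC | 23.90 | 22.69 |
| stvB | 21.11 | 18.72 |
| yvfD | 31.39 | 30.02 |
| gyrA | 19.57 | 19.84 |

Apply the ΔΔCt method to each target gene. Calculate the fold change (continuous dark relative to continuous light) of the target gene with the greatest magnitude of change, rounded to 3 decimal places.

mucZ: ΔΔCt = (31.59−19.84) − (32.82−19.57) = 11.75 − 13.25 = -1.50; fold change = 2^1.50 = 2.828
tbnC: ΔΔCt = (22.69−19.84) − (23.90−19.57) = 2.85 − 4.33 = -1.48; fold change = 2^1.48 = 2.789
stvB: ΔΔCt = (18.72−19.84) − (21.11−19.57) = -1.12 − 1.54 = -2.66; fold change = 2^2.66 = 6.320
yvfD: ΔΔCt = (30.02−19.84) − (31.39−19.57) = 10.18 − 11.82 = -1.64; fold change = 2^1.64 = 3.117
stvB has the largest |ΔΔCt| = 2.66.

6.320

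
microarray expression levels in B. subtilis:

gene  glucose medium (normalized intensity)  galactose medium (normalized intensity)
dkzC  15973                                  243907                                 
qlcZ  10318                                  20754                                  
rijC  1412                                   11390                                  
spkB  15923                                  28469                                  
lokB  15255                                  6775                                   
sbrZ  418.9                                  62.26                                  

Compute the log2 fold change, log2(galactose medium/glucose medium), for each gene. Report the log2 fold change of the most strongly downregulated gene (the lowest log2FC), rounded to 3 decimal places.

-2.750

log2(243907/15973) = 3.933  (dkzC)
log2(20754/10318) = 1.008  (qlcZ)
log2(11390/1412) = 3.012  (rijC)
log2(28469/15923) = 0.838  (spkB)
log2(6775/15255) = -1.171  (lokB)
log2(62.26/418.9) = -2.750  (sbrZ)
sbrZ is most strongly downregulated.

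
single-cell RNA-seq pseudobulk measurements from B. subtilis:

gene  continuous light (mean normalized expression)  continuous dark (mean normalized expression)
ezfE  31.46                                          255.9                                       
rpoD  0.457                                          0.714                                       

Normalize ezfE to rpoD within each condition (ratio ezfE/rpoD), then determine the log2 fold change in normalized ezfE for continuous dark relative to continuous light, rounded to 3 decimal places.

2.380

ezfE/rpoD (continuous light) = 31.46 / 0.457 = 68.84
ezfE/rpoD (continuous dark) = 255.9 / 0.714 = 358.4
Fold change = 358.4 / 68.84 = 5.2063
log2(5.2063) = 2.3803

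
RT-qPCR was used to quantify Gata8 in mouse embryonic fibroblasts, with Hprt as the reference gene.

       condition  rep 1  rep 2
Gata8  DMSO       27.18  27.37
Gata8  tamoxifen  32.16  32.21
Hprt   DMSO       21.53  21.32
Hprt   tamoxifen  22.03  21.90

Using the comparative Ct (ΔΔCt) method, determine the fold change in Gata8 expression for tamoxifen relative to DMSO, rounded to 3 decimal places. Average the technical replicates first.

Mean Ct: Gata8 DMSO 27.275; Gata8 tamoxifen 32.185; Hprt DMSO 21.425; Hprt tamoxifen 21.965
ΔCt(DMSO) = 27.275 − 21.425 = 5.850
ΔCt(tamoxifen) = 32.185 − 21.965 = 10.220
ΔΔCt = 10.220 − 5.850 = 4.370
Fold change = 2^(−4.370) = 0.0484

0.048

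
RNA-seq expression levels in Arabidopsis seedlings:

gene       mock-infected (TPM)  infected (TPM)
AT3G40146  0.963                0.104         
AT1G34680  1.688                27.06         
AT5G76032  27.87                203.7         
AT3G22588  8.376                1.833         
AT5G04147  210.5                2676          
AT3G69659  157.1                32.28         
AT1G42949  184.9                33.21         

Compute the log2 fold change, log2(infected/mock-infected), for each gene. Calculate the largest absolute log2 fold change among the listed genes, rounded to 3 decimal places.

log2(0.104/0.963) = -3.211  (AT3G40146)
log2(27.06/1.688) = 4.003  (AT1G34680)
log2(203.7/27.87) = 2.870  (AT5G76032)
log2(1.833/8.376) = -2.192  (AT3G22588)
log2(2676/210.5) = 3.668  (AT5G04147)
log2(32.28/157.1) = -2.283  (AT3G69659)
log2(33.21/184.9) = -2.477  (AT1G42949)
The largest magnitude belongs to AT1G34680.

4.003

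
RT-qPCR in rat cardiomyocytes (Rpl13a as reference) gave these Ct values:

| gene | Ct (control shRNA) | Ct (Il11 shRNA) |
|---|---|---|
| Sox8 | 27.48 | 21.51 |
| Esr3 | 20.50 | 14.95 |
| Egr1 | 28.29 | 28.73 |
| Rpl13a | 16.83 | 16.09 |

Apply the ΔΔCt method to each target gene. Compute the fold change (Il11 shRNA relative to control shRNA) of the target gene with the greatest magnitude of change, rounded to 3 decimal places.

Sox8: ΔΔCt = (21.51−16.09) − (27.48−16.83) = 5.42 − 10.65 = -5.23; fold change = 2^5.23 = 37.531
Esr3: ΔΔCt = (14.95−16.09) − (20.50−16.83) = -1.14 − 3.67 = -4.81; fold change = 2^4.81 = 28.051
Egr1: ΔΔCt = (28.73−16.09) − (28.29−16.83) = 12.64 − 11.46 = 1.18; fold change = 2^-1.18 = 0.441
Sox8 has the largest |ΔΔCt| = 5.23.

37.531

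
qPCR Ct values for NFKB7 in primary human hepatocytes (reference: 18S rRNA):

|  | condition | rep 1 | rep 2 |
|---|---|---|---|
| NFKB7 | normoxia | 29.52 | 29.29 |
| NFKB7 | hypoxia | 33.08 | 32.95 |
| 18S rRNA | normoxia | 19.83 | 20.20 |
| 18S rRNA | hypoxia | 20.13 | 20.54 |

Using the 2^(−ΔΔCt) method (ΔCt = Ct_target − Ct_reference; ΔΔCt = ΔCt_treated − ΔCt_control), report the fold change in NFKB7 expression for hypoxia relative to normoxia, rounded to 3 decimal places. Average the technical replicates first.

Mean Ct: NFKB7 normoxia 29.405; NFKB7 hypoxia 33.015; 18S rRNA normoxia 20.015; 18S rRNA hypoxia 20.335
ΔCt(normoxia) = 29.405 − 20.015 = 9.390
ΔCt(hypoxia) = 33.015 − 20.335 = 12.680
ΔΔCt = 12.680 − 9.390 = 3.290
Fold change = 2^(−3.290) = 0.1022

0.102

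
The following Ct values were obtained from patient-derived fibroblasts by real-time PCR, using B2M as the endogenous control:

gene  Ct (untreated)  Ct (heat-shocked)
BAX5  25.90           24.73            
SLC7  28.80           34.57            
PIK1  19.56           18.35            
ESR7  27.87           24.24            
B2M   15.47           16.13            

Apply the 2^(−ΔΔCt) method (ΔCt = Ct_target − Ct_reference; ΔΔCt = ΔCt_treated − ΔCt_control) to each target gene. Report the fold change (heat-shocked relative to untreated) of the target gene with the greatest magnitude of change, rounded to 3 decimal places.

BAX5: ΔΔCt = (24.73−16.13) − (25.90−15.47) = 8.60 − 10.43 = -1.83; fold change = 2^1.83 = 3.555
SLC7: ΔΔCt = (34.57−16.13) − (28.80−15.47) = 18.44 − 13.33 = 5.11; fold change = 2^-5.11 = 0.029
PIK1: ΔΔCt = (18.35−16.13) − (19.56−15.47) = 2.22 − 4.09 = -1.87; fold change = 2^1.87 = 3.655
ESR7: ΔΔCt = (24.24−16.13) − (27.87−15.47) = 8.11 − 12.40 = -4.29; fold change = 2^4.29 = 19.562
SLC7 has the largest |ΔΔCt| = 5.11.

0.029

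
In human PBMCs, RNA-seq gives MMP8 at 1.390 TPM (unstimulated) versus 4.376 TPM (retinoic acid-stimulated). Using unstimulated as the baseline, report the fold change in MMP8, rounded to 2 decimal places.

3.15

Fold change = 4.376 / 1.390 = 3.148
MMP8 is upregulated.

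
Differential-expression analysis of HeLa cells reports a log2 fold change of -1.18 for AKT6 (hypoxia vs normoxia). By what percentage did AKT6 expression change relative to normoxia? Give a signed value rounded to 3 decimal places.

-55.865%

Fold change = 2^(-1.18) = 0.4414
Percent change = (FC − 1) × 100% = (0.4414 − 1) × 100 = -55.865%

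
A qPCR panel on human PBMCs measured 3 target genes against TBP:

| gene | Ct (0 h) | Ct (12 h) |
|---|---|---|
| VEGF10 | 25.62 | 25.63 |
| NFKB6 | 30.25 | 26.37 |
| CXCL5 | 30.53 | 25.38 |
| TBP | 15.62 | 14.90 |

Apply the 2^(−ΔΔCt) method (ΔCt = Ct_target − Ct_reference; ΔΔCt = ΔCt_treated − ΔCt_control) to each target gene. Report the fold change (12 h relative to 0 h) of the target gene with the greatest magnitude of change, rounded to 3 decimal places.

21.556

VEGF10: ΔΔCt = (25.63−14.90) − (25.62−15.62) = 10.73 − 10.00 = 0.73; fold change = 2^-0.73 = 0.603
NFKB6: ΔΔCt = (26.37−14.90) − (30.25−15.62) = 11.47 − 14.63 = -3.16; fold change = 2^3.16 = 8.938
CXCL5: ΔΔCt = (25.38−14.90) − (30.53−15.62) = 10.48 − 14.91 = -4.43; fold change = 2^4.43 = 21.556
CXCL5 has the largest |ΔΔCt| = 4.43.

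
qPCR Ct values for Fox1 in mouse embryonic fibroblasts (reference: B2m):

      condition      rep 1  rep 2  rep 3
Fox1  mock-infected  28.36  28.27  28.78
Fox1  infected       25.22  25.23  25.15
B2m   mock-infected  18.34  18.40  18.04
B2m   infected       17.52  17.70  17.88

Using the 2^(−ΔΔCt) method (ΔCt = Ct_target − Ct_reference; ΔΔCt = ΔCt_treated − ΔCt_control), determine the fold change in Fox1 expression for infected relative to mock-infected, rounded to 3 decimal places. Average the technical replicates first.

Mean Ct: Fox1 mock-infected 28.470; Fox1 infected 25.200; B2m mock-infected 18.260; B2m infected 17.700
ΔCt(mock-infected) = 28.470 − 18.260 = 10.210
ΔCt(infected) = 25.200 − 17.700 = 7.500
ΔΔCt = 7.500 − 10.210 = -2.710
Fold change = 2^(−(-2.710)) = 2^2.710 = 6.5432

6.543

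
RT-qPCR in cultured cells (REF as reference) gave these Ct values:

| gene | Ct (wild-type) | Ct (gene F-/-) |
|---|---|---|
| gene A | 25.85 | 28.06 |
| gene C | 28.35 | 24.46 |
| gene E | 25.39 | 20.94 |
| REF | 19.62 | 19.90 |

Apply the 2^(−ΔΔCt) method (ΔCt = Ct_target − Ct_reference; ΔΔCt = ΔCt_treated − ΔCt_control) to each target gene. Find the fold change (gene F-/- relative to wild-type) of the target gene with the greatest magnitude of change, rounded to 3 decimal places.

26.538

gene A: ΔΔCt = (28.06−19.90) − (25.85−19.62) = 8.16 − 6.23 = 1.93; fold change = 2^-1.93 = 0.262
gene C: ΔΔCt = (24.46−19.90) − (28.35−19.62) = 4.56 − 8.73 = -4.17; fold change = 2^4.17 = 18.001
gene E: ΔΔCt = (20.94−19.90) − (25.39−19.62) = 1.04 − 5.77 = -4.73; fold change = 2^4.73 = 26.538
gene E has the largest |ΔΔCt| = 4.73.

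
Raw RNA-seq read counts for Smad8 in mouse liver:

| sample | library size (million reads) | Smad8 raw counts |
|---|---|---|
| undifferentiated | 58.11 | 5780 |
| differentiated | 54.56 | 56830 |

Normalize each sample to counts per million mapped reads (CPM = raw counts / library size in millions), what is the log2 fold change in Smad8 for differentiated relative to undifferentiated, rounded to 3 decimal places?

CPM(undifferentiated) = 5780 / 58.11 = 99.4665
CPM(differentiated) = 56830 / 54.56 = 1041.6056
Fold change = 1041.6056 / 99.4665 = 10.47192
log2(10.47192) = 3.3885

3.388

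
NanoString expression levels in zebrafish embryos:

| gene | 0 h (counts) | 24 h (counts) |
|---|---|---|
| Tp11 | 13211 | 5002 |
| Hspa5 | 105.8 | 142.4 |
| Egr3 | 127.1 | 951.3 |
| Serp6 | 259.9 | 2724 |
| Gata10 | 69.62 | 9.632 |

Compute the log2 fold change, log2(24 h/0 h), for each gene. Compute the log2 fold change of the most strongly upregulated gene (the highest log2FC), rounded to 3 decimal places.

3.390

log2(5002/13211) = -1.401  (Tp11)
log2(142.4/105.8) = 0.429  (Hspa5)
log2(951.3/127.1) = 2.904  (Egr3)
log2(2724/259.9) = 3.390  (Serp6)
log2(9.632/69.62) = -2.854  (Gata10)
Serp6 is most strongly upregulated.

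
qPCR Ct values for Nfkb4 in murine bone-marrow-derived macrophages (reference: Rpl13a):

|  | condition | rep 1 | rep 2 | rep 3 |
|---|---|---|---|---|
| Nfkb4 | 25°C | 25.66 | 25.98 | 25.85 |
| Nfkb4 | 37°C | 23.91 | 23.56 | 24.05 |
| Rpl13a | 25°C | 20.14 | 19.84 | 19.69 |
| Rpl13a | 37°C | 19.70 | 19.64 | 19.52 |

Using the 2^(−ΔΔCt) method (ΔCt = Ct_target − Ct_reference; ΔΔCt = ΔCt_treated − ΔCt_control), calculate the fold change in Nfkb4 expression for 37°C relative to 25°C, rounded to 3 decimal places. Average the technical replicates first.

3.294

Mean Ct: Nfkb4 25°C 25.830; Nfkb4 37°C 23.840; Rpl13a 25°C 19.890; Rpl13a 37°C 19.620
ΔCt(25°C) = 25.830 − 19.890 = 5.940
ΔCt(37°C) = 23.840 − 19.620 = 4.220
ΔΔCt = 4.220 − 5.940 = -1.720
Fold change = 2^(−(-1.720)) = 2^1.720 = 3.2944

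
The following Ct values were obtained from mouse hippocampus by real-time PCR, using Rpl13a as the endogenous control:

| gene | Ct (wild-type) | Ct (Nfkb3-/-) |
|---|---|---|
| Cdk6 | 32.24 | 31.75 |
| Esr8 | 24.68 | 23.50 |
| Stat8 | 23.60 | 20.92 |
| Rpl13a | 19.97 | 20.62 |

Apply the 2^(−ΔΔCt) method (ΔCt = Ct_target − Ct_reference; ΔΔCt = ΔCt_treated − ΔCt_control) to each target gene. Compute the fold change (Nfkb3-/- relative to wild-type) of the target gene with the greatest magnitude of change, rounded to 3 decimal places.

10.056

Cdk6: ΔΔCt = (31.75−20.62) − (32.24−19.97) = 11.13 − 12.27 = -1.14; fold change = 2^1.14 = 2.204
Esr8: ΔΔCt = (23.50−20.62) − (24.68−19.97) = 2.88 − 4.71 = -1.83; fold change = 2^1.83 = 3.555
Stat8: ΔΔCt = (20.92−20.62) − (23.60−19.97) = 0.30 − 3.63 = -3.33; fold change = 2^3.33 = 10.056
Stat8 has the largest |ΔΔCt| = 3.33.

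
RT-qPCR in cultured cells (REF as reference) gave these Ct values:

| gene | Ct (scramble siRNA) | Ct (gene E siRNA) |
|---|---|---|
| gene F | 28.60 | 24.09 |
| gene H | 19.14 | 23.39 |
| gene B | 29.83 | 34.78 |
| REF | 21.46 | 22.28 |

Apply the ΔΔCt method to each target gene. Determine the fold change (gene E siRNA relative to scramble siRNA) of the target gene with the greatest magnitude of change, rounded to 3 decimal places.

gene F: ΔΔCt = (24.09−22.28) − (28.60−21.46) = 1.81 − 7.14 = -5.33; fold change = 2^5.33 = 40.224
gene H: ΔΔCt = (23.39−22.28) − (19.14−21.46) = 1.11 − (-2.32) = 3.43; fold change = 2^-3.43 = 0.093
gene B: ΔΔCt = (34.78−22.28) − (29.83−21.46) = 12.50 − 8.37 = 4.13; fold change = 2^-4.13 = 0.057
gene F has the largest |ΔΔCt| = 5.33.

40.224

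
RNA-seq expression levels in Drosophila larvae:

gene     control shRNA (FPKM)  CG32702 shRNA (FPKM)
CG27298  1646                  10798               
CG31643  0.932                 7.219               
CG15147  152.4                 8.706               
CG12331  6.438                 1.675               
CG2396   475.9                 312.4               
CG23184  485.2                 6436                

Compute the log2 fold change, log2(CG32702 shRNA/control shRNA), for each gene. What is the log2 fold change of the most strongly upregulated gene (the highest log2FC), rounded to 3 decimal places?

3.730

log2(10798/1646) = 2.714  (CG27298)
log2(7.219/0.932) = 2.953  (CG31643)
log2(8.706/152.4) = -4.130  (CG15147)
log2(1.675/6.438) = -1.942  (CG12331)
log2(312.4/475.9) = -0.607  (CG2396)
log2(6436/485.2) = 3.730  (CG23184)
CG23184 is most strongly upregulated.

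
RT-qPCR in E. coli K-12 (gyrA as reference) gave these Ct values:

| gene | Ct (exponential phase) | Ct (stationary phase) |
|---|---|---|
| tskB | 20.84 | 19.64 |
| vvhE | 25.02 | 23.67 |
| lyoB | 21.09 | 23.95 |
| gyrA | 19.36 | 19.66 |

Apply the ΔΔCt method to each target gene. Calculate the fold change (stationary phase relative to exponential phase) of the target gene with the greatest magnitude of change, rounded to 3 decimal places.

0.170

tskB: ΔΔCt = (19.64−19.66) − (20.84−19.36) = -0.02 − 1.48 = -1.50; fold change = 2^1.50 = 2.828
vvhE: ΔΔCt = (23.67−19.66) − (25.02−19.36) = 4.01 − 5.66 = -1.65; fold change = 2^1.65 = 3.138
lyoB: ΔΔCt = (23.95−19.66) − (21.09−19.36) = 4.29 − 1.73 = 2.56; fold change = 2^-2.56 = 0.170
lyoB has the largest |ΔΔCt| = 2.56.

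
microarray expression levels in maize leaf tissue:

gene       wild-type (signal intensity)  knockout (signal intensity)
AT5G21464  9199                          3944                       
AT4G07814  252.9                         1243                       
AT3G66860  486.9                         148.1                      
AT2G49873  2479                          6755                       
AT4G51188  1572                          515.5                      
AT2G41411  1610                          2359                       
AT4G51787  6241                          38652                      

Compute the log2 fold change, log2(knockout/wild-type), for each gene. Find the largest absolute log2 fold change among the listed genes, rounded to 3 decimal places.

log2(3944/9199) = -1.222  (AT5G21464)
log2(1243/252.9) = 2.297  (AT4G07814)
log2(148.1/486.9) = -1.717  (AT3G66860)
log2(6755/2479) = 1.446  (AT2G49873)
log2(515.5/1572) = -1.609  (AT4G51188)
log2(2359/1610) = 0.551  (AT2G41411)
log2(38652/6241) = 2.631  (AT4G51787)
The largest magnitude belongs to AT4G51787.

2.631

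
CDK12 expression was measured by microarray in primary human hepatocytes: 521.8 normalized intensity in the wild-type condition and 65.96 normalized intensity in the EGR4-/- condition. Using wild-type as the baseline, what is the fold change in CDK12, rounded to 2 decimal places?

Fold change = 65.96 / 521.8 = 0.126
CDK12 is downregulated.

0.13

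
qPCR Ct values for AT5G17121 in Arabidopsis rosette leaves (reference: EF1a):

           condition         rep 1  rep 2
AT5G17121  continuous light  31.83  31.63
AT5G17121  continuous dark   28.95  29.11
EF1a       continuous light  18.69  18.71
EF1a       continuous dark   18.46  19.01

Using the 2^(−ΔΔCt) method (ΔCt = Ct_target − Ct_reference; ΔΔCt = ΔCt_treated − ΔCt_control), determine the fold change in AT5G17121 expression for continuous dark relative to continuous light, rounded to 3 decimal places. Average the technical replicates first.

Mean Ct: AT5G17121 continuous light 31.730; AT5G17121 continuous dark 29.030; EF1a continuous light 18.700; EF1a continuous dark 18.735
ΔCt(continuous light) = 31.730 − 18.700 = 13.030
ΔCt(continuous dark) = 29.030 − 18.735 = 10.295
ΔΔCt = 10.295 − 13.030 = -2.735
Fold change = 2^(−(-2.735)) = 2^2.735 = 6.6576

6.658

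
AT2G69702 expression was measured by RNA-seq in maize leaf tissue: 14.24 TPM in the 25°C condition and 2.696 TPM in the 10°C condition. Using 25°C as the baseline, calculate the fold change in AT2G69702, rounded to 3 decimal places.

Fold change = 2.696 / 14.24 = 0.1893
AT2G69702 is downregulated.

0.189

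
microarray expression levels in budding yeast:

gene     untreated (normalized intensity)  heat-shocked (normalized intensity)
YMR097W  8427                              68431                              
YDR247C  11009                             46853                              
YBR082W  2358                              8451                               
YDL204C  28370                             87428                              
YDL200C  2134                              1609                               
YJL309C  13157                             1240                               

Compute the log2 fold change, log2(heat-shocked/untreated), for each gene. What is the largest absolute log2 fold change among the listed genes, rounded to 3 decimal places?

3.407

log2(68431/8427) = 3.022  (YMR097W)
log2(46853/11009) = 2.089  (YDR247C)
log2(8451/2358) = 1.842  (YBR082W)
log2(87428/28370) = 1.624  (YDL204C)
log2(1609/2134) = -0.407  (YDL200C)
log2(1240/13157) = -3.407  (YJL309C)
The largest magnitude belongs to YJL309C.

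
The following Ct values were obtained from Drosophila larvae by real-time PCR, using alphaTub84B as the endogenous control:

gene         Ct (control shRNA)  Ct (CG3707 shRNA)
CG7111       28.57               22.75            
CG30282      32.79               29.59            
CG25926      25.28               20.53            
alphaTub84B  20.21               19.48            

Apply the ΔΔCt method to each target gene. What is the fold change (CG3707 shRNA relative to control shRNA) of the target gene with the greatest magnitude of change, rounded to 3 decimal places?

CG7111: ΔΔCt = (22.75−19.48) − (28.57−20.21) = 3.27 − 8.36 = -5.09; fold change = 2^5.09 = 34.060
CG30282: ΔΔCt = (29.59−19.48) − (32.79−20.21) = 10.11 − 12.58 = -2.47; fold change = 2^2.47 = 5.540
CG25926: ΔΔCt = (20.53−19.48) − (25.28−20.21) = 1.05 − 5.07 = -4.02; fold change = 2^4.02 = 16.223
CG7111 has the largest |ΔΔCt| = 5.09.

34.060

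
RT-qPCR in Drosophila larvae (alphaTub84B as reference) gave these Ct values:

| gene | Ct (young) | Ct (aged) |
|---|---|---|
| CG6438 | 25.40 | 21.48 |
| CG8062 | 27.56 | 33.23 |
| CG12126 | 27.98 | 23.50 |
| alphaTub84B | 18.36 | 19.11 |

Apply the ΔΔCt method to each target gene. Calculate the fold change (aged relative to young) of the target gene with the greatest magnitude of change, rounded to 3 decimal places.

CG6438: ΔΔCt = (21.48−19.11) − (25.40−18.36) = 2.37 − 7.04 = -4.67; fold change = 2^4.67 = 25.457
CG8062: ΔΔCt = (33.23−19.11) − (27.56−18.36) = 14.12 − 9.20 = 4.92; fold change = 2^-4.92 = 0.033
CG12126: ΔΔCt = (23.50−19.11) − (27.98−18.36) = 4.39 − 9.62 = -5.23; fold change = 2^5.23 = 37.531
CG12126 has the largest |ΔΔCt| = 5.23.

37.531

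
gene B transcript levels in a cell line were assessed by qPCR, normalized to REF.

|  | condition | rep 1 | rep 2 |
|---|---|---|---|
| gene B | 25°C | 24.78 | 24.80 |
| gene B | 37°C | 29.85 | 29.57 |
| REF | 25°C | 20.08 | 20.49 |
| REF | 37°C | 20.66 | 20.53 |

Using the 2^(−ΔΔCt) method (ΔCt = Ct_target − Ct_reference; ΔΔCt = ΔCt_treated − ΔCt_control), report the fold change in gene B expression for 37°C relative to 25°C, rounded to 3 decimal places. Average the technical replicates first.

0.041

Mean Ct: gene B 25°C 24.790; gene B 37°C 29.710; REF 25°C 20.285; REF 37°C 20.595
ΔCt(25°C) = 24.790 − 20.285 = 4.505
ΔCt(37°C) = 29.710 − 20.595 = 9.115
ΔΔCt = 9.115 − 4.505 = 4.610
Fold change = 2^(−4.610) = 0.0409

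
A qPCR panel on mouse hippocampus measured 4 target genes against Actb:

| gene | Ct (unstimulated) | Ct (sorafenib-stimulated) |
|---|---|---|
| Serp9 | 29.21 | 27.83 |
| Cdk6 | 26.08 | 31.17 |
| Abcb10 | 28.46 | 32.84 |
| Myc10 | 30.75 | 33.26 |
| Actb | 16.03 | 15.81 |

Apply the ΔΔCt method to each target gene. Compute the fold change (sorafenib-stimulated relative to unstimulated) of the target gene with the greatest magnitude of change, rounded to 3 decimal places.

0.025

Serp9: ΔΔCt = (27.83−15.81) − (29.21−16.03) = 12.02 − 13.18 = -1.16; fold change = 2^1.16 = 2.235
Cdk6: ΔΔCt = (31.17−15.81) − (26.08−16.03) = 15.36 − 10.05 = 5.31; fold change = 2^-5.31 = 0.025
Abcb10: ΔΔCt = (32.84−15.81) − (28.46−16.03) = 17.03 − 12.43 = 4.60; fold change = 2^-4.60 = 0.041
Myc10: ΔΔCt = (33.26−15.81) − (30.75−16.03) = 17.45 − 14.72 = 2.73; fold change = 2^-2.73 = 0.151
Cdk6 has the largest |ΔΔCt| = 5.31.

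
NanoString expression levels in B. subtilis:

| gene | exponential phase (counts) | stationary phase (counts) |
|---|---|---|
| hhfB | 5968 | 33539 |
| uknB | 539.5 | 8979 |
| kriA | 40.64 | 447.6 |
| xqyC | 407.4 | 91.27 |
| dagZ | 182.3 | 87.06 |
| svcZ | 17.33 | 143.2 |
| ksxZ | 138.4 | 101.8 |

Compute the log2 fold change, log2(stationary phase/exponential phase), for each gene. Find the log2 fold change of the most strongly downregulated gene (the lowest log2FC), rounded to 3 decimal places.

-2.158

log2(33539/5968) = 2.491  (hhfB)
log2(8979/539.5) = 4.057  (uknB)
log2(447.6/40.64) = 3.461  (kriA)
log2(91.27/407.4) = -2.158  (xqyC)
log2(87.06/182.3) = -1.066  (dagZ)
log2(143.2/17.33) = 3.047  (svcZ)
log2(101.8/138.4) = -0.443  (ksxZ)
xqyC is most strongly downregulated.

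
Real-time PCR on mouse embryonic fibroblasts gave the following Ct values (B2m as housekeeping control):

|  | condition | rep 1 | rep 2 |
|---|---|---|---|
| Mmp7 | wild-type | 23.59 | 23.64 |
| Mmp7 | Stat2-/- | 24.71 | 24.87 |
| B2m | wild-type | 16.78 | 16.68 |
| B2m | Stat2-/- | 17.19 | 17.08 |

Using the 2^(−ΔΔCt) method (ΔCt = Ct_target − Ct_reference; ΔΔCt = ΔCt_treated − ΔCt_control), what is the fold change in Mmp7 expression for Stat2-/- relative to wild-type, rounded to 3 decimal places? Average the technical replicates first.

0.586

Mean Ct: Mmp7 wild-type 23.615; Mmp7 Stat2-/- 24.790; B2m wild-type 16.730; B2m Stat2-/- 17.135
ΔCt(wild-type) = 23.615 − 16.730 = 6.885
ΔCt(Stat2-/-) = 24.790 − 17.135 = 7.655
ΔΔCt = 7.655 − 6.885 = 0.770
Fold change = 2^(−0.770) = 0.5864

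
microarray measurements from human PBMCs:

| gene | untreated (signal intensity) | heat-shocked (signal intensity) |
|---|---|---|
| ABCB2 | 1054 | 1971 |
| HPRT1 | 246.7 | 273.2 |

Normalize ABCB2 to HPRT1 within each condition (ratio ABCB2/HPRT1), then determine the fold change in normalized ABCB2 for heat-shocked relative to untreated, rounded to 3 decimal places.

ABCB2/HPRT1 (untreated) = 1054 / 246.7 = 4.2724
ABCB2/HPRT1 (heat-shocked) = 1971 / 273.2 = 7.2145
Fold change = 7.2145 / 4.2724 = 1.6886

1.689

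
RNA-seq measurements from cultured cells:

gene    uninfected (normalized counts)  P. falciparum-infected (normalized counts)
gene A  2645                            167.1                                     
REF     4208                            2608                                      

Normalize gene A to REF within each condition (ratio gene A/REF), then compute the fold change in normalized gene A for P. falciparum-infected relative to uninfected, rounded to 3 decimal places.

0.102

gene A/REF (uninfected) = 2645 / 4208 = 0.62856
gene A/REF (P. falciparum-infected) = 167.1 / 2608 = 0.064072
Fold change = 0.064072 / 0.62856 = 0.1019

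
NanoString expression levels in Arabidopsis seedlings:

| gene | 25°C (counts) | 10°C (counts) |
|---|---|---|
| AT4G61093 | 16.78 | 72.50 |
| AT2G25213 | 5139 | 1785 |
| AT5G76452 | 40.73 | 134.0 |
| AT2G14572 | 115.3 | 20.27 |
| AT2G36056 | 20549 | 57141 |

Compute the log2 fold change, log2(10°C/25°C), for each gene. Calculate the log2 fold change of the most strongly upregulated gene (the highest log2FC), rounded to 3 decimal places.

2.111

log2(72.50/16.78) = 2.111  (AT4G61093)
log2(1785/5139) = -1.526  (AT2G25213)
log2(134.0/40.73) = 1.718  (AT5G76452)
log2(20.27/115.3) = -2.508  (AT2G14572)
log2(57141/20549) = 1.475  (AT2G36056)
AT4G61093 is most strongly upregulated.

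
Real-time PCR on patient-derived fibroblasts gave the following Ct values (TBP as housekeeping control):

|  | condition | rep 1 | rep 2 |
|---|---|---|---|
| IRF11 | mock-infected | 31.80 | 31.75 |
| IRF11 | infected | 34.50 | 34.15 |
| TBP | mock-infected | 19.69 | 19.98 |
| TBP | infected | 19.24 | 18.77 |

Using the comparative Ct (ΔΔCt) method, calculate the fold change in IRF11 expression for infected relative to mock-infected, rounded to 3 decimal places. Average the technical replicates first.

Mean Ct: IRF11 mock-infected 31.775; IRF11 infected 34.325; TBP mock-infected 19.835; TBP infected 19.005
ΔCt(mock-infected) = 31.775 − 19.835 = 11.940
ΔCt(infected) = 34.325 − 19.005 = 15.320
ΔΔCt = 15.320 − 11.940 = 3.380
Fold change = 2^(−3.380) = 0.0961

0.096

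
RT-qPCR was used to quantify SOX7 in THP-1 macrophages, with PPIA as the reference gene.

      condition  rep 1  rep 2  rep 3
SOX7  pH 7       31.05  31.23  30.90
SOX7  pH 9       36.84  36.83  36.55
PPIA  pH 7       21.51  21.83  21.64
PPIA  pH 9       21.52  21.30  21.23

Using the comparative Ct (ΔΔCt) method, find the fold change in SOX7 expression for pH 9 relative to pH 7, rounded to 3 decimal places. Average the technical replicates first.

0.016

Mean Ct: SOX7 pH 7 31.060; SOX7 pH 9 36.740; PPIA pH 7 21.660; PPIA pH 9 21.350
ΔCt(pH 7) = 31.060 − 21.660 = 9.400
ΔCt(pH 9) = 36.740 − 21.350 = 15.390
ΔΔCt = 15.390 − 9.400 = 5.990
Fold change = 2^(−5.990) = 0.0157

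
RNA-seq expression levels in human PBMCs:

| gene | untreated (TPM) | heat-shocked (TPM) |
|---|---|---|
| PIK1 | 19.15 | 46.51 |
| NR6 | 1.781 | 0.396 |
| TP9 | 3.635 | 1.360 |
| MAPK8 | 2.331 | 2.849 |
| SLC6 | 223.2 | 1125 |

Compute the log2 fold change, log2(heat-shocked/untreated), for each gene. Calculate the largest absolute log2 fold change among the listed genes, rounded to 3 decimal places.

2.334

log2(46.51/19.15) = 1.280  (PIK1)
log2(0.396/1.781) = -2.169  (NR6)
log2(1.360/3.635) = -1.418  (TP9)
log2(2.849/2.331) = 0.290  (MAPK8)
log2(1125/223.2) = 2.334  (SLC6)
The largest magnitude belongs to SLC6.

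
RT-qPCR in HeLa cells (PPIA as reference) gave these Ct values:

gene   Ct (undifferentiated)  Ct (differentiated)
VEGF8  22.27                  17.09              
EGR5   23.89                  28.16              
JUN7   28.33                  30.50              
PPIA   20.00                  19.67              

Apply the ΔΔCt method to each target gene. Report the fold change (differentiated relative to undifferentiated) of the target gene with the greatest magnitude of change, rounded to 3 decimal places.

28.840

VEGF8: ΔΔCt = (17.09−19.67) − (22.27−20.00) = -2.58 − 2.27 = -4.85; fold change = 2^4.85 = 28.840
EGR5: ΔΔCt = (28.16−19.67) − (23.89−20.00) = 8.49 − 3.89 = 4.60; fold change = 2^-4.60 = 0.041
JUN7: ΔΔCt = (30.50−19.67) − (28.33−20.00) = 10.83 − 8.33 = 2.50; fold change = 2^-2.50 = 0.177
VEGF8 has the largest |ΔΔCt| = 4.85.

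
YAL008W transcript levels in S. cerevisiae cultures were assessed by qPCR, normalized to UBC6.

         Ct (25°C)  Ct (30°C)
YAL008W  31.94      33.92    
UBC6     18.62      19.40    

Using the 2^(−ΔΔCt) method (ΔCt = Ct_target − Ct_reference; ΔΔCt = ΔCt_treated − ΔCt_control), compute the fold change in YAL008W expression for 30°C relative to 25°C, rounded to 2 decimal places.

0.44

ΔCt(25°C) = 31.940 − 18.620 = 13.320
ΔCt(30°C) = 33.920 − 19.400 = 14.520
ΔΔCt = 14.520 − 13.320 = 1.200
Fold change = 2^(−1.200) = 0.435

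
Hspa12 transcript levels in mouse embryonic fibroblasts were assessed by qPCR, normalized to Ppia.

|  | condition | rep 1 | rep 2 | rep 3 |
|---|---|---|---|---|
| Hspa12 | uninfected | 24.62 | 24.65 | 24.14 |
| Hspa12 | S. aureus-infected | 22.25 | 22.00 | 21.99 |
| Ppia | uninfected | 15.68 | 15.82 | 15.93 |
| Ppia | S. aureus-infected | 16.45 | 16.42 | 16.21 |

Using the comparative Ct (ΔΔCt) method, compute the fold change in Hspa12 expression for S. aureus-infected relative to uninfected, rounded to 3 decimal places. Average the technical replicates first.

Mean Ct: Hspa12 uninfected 24.470; Hspa12 S. aureus-infected 22.080; Ppia uninfected 15.810; Ppia S. aureus-infected 16.360
ΔCt(uninfected) = 24.470 − 15.810 = 8.660
ΔCt(S. aureus-infected) = 22.080 − 16.360 = 5.720
ΔΔCt = 5.720 − 8.660 = -2.940
Fold change = 2^(−(-2.940)) = 2^2.940 = 7.6741

7.674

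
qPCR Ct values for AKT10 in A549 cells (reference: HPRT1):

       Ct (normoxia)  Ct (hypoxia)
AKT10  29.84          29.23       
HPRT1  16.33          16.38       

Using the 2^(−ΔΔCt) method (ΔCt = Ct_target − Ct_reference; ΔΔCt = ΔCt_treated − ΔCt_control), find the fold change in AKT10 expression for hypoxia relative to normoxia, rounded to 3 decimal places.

ΔCt(normoxia) = 29.840 − 16.330 = 13.510
ΔCt(hypoxia) = 29.230 − 16.380 = 12.850
ΔΔCt = 12.850 − 13.510 = -0.660
Fold change = 2^(−(-0.660)) = 2^0.660 = 1.5801

1.580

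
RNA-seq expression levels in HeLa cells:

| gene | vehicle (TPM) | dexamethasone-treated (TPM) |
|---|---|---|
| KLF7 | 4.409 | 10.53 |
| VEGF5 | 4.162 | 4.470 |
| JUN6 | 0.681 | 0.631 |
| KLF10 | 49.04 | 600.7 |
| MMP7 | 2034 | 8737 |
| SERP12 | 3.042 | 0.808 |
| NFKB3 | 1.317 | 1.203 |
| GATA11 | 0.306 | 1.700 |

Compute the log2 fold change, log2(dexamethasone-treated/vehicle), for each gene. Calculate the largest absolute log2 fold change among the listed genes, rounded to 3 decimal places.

log2(10.53/4.409) = 1.256  (KLF7)
log2(4.470/4.162) = 0.103  (VEGF5)
log2(0.631/0.681) = -0.110  (JUN6)
log2(600.7/49.04) = 3.615  (KLF10)
log2(8737/2034) = 2.103  (MMP7)
log2(0.808/3.042) = -1.913  (SERP12)
log2(1.203/1.317) = -0.131  (NFKB3)
log2(1.700/0.306) = 2.474  (GATA11)
The largest magnitude belongs to KLF10.

3.615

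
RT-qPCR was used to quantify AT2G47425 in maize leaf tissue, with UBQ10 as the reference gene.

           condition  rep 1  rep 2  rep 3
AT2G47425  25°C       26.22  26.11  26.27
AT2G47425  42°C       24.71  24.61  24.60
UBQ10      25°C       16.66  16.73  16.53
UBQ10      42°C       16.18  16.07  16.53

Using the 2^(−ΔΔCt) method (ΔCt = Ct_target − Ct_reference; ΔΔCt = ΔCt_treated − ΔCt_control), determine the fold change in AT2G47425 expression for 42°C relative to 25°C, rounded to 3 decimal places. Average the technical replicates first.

2.266

Mean Ct: AT2G47425 25°C 26.200; AT2G47425 42°C 24.640; UBQ10 25°C 16.640; UBQ10 42°C 16.260
ΔCt(25°C) = 26.200 − 16.640 = 9.560
ΔCt(42°C) = 24.640 − 16.260 = 8.380
ΔΔCt = 8.380 − 9.560 = -1.180
Fold change = 2^(−(-1.180)) = 2^1.180 = 2.2658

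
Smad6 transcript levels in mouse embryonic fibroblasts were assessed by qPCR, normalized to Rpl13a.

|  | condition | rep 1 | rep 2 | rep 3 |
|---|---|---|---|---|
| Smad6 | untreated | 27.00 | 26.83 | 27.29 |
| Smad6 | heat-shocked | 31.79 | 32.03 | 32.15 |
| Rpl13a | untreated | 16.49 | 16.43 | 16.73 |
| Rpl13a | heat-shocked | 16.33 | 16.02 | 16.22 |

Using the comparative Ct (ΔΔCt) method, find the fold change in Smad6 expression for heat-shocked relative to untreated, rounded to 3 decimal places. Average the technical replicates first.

Mean Ct: Smad6 untreated 27.040; Smad6 heat-shocked 31.990; Rpl13a untreated 16.550; Rpl13a heat-shocked 16.190
ΔCt(untreated) = 27.040 − 16.550 = 10.490
ΔCt(heat-shocked) = 31.990 − 16.190 = 15.800
ΔΔCt = 15.800 − 10.490 = 5.310
Fold change = 2^(−5.310) = 0.0252

0.025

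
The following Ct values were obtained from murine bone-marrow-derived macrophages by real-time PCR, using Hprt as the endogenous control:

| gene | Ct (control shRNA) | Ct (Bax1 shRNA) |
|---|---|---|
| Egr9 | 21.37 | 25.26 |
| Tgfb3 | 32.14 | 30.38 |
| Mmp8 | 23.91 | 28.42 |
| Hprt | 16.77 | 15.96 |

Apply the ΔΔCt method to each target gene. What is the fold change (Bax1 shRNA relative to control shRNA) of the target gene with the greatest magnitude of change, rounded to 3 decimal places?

0.025

Egr9: ΔΔCt = (25.26−15.96) − (21.37−16.77) = 9.30 − 4.60 = 4.70; fold change = 2^-4.70 = 0.038
Tgfb3: ΔΔCt = (30.38−15.96) − (32.14−16.77) = 14.42 − 15.37 = -0.95; fold change = 2^0.95 = 1.932
Mmp8: ΔΔCt = (28.42−15.96) − (23.91−16.77) = 12.46 − 7.14 = 5.32; fold change = 2^-5.32 = 0.025
Mmp8 has the largest |ΔΔCt| = 5.32.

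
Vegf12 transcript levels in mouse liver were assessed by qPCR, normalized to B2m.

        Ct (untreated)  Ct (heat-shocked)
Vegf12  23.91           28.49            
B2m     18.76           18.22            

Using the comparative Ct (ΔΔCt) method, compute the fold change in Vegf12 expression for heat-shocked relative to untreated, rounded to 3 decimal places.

0.029

ΔCt(untreated) = 23.910 − 18.760 = 5.150
ΔCt(heat-shocked) = 28.490 − 18.220 = 10.270
ΔΔCt = 10.270 − 5.150 = 5.120
Fold change = 2^(−5.120) = 0.0288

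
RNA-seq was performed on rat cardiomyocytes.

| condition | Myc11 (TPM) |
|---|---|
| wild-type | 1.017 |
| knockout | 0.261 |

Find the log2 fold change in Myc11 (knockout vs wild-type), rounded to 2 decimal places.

-1.96

Fold change = 0.261 / 1.017 = 0.2566
log2(0.2566) = -1.962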